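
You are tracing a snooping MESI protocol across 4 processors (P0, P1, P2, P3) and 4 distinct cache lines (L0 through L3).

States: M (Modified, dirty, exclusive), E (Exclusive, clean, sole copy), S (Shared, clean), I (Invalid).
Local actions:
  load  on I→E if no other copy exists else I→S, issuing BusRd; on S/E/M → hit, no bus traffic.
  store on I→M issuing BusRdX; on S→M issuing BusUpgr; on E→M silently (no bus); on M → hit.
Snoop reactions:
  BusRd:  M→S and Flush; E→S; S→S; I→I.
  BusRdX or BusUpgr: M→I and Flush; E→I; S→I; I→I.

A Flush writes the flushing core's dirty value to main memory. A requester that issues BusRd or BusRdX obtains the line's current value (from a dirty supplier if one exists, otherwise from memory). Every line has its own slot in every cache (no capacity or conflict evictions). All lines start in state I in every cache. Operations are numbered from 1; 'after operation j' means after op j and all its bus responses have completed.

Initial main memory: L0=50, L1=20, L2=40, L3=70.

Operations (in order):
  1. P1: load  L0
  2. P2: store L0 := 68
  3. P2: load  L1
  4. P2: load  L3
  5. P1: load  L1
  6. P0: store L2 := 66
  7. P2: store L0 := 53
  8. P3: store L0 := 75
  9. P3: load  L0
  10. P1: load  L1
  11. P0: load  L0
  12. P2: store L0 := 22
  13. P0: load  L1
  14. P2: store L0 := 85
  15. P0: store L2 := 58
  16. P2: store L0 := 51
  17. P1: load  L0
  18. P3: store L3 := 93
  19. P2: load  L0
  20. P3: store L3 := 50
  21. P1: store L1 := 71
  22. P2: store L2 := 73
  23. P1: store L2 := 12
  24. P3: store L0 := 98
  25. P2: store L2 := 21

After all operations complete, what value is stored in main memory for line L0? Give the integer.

[1] P1: load  L0 | P0:I, P1:E(50), P2:I, P3:I | bus: BusRd
[2] P2: store L0 := 68 | P0:I, P1:I, P2:M(68), P3:I | bus: BusRdX
[3] P2: load  L1 | P0:I, P1:I, P2:E(20), P3:I | bus: BusRd
[4] P2: load  L3 | P0:I, P1:I, P2:E(70), P3:I | bus: BusRd
[5] P1: load  L1 | P0:I, P1:S(20), P2:S(20), P3:I | bus: BusRd
[6] P0: store L2 := 66 | P0:M(66), P1:I, P2:I, P3:I | bus: BusRdX
[7] P2: store L0 := 53 | P0:I, P1:I, P2:M(53), P3:I | bus: none
[8] P3: store L0 := 75 | P0:I, P1:I, P2:I, P3:M(75) | bus: BusRdX,Flush
[9] P3: load  L0 | P0:I, P1:I, P2:I, P3:M(75) | bus: none
[10] P1: load  L1 | P0:I, P1:S(20), P2:S(20), P3:I | bus: none
[11] P0: load  L0 | P0:S(75), P1:I, P2:I, P3:S(75) | bus: BusRd,Flush
[12] P2: store L0 := 22 | P0:I, P1:I, P2:M(22), P3:I | bus: BusRdX
[13] P0: load  L1 | P0:S(20), P1:S(20), P2:S(20), P3:I | bus: BusRd
[14] P2: store L0 := 85 | P0:I, P1:I, P2:M(85), P3:I | bus: none
[15] P0: store L2 := 58 | P0:M(58), P1:I, P2:I, P3:I | bus: none
[16] P2: store L0 := 51 | P0:I, P1:I, P2:M(51), P3:I | bus: none
[17] P1: load  L0 | P0:I, P1:S(51), P2:S(51), P3:I | bus: BusRd,Flush
[18] P3: store L3 := 93 | P0:I, P1:I, P2:I, P3:M(93) | bus: BusRdX
[19] P2: load  L0 | P0:I, P1:S(51), P2:S(51), P3:I | bus: none
[20] P3: store L3 := 50 | P0:I, P1:I, P2:I, P3:M(50) | bus: none
[21] P1: store L1 := 71 | P0:I, P1:M(71), P2:I, P3:I | bus: BusUpgr
[22] P2: store L2 := 73 | P0:I, P1:I, P2:M(73), P3:I | bus: BusRdX,Flush
[23] P1: store L2 := 12 | P0:I, P1:M(12), P2:I, P3:I | bus: BusRdX,Flush
[24] P3: store L0 := 98 | P0:I, P1:I, P2:I, P3:M(98) | bus: BusRdX
[25] P2: store L2 := 21 | P0:I, P1:I, P2:M(21), P3:I | bus: BusRdX,Flush

memory[L0] = 51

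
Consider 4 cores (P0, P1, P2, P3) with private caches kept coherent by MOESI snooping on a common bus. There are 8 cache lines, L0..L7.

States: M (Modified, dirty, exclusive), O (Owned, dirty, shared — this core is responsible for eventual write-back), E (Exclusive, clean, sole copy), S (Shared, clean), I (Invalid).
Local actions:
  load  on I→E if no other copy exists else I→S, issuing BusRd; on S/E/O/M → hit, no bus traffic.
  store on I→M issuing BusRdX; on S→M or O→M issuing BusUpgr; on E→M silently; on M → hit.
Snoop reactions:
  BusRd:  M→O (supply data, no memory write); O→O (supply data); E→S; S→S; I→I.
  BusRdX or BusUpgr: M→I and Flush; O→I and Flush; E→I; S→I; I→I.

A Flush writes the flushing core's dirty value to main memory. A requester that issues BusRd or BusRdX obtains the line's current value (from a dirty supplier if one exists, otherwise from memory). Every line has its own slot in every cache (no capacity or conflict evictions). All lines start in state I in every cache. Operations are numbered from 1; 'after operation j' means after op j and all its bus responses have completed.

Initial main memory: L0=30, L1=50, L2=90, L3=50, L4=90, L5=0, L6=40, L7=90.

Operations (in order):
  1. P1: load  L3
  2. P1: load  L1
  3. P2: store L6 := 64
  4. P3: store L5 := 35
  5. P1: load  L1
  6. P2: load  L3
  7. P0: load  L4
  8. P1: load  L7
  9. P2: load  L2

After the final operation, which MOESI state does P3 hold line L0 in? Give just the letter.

state = I

[1] P1: load  L3 | P0:I, P1:E(50), P2:I, P3:I | bus: BusRd
[2] P1: load  L1 | P0:I, P1:E(50), P2:I, P3:I | bus: BusRd
[3] P2: store L6 := 64 | P0:I, P1:I, P2:M(64), P3:I | bus: BusRdX
[4] P3: store L5 := 35 | P0:I, P1:I, P2:I, P3:M(35) | bus: BusRdX
[5] P1: load  L1 | P0:I, P1:E(50), P2:I, P3:I | bus: none
[6] P2: load  L3 | P0:I, P1:S(50), P2:S(50), P3:I | bus: BusRd
[7] P0: load  L4 | P0:E(90), P1:I, P2:I, P3:I | bus: BusRd
[8] P1: load  L7 | P0:I, P1:E(90), P2:I, P3:I | bus: BusRd
[9] P2: load  L2 | P0:I, P1:I, P2:E(90), P3:I | bus: BusRd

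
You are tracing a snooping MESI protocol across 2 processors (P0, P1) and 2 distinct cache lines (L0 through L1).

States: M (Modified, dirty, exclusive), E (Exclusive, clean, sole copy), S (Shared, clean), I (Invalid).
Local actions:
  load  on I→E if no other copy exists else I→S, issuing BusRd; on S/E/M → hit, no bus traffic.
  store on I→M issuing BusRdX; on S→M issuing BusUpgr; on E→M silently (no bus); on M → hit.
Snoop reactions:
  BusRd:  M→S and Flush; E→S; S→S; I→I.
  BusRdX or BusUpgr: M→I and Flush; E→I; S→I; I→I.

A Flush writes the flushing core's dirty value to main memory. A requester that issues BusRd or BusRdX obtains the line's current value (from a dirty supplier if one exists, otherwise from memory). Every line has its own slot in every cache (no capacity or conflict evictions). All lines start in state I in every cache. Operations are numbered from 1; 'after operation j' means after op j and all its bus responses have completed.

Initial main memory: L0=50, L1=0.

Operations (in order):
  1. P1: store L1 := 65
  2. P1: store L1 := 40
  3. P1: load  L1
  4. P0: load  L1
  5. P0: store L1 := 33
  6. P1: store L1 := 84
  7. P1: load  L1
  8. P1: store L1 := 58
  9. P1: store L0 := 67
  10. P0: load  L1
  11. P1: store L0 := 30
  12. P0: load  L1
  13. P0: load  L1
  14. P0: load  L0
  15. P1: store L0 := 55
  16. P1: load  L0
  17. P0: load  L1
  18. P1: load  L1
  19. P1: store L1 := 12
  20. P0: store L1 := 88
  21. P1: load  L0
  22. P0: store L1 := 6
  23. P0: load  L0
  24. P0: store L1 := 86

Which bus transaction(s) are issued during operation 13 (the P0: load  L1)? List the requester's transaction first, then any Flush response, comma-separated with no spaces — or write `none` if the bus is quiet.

  op1 P1: store L1 := 65 → I/M on L1; bus BusRdX; mem=0
  op2 P1: store L1 := 40 → I/M on L1; bus (none); mem=0
  op3 P1: load  L1 → I/M on L1; bus (none); mem=0
  op4 P0: load  L1 → S/S on L1; bus BusRd Flush; mem=40
  op5 P0: store L1 := 33 → M/I on L1; bus BusUpgr; mem=40
  op6 P1: store L1 := 84 → I/M on L1; bus BusRdX Flush; mem=33
  op7 P1: load  L1 → I/M on L1; bus (none); mem=33
  op8 P1: store L1 := 58 → I/M on L1; bus (none); mem=33
  op9 P1: store L0 := 67 → I/M on L0; bus BusRdX; mem=50
  op10 P0: load  L1 → S/S on L1; bus BusRd Flush; mem=58
  op11 P1: store L0 := 30 → I/M on L0; bus (none); mem=50
  op12 P0: load  L1 → S/S on L1; bus (none); mem=58
  op13 P0: load  L1 → S/S on L1; bus (none); mem=58
  op14 P0: load  L0 → S/S on L0; bus BusRd Flush; mem=30
  op15 P1: store L0 := 55 → I/M on L0; bus BusUpgr; mem=30
  op16 P1: load  L0 → I/M on L0; bus (none); mem=30
  op17 P0: load  L1 → S/S on L1; bus (none); mem=58
  op18 P1: load  L1 → S/S on L1; bus (none); mem=58
  op19 P1: store L1 := 12 → I/M on L1; bus BusUpgr; mem=58
  op20 P0: store L1 := 88 → M/I on L1; bus BusRdX Flush; mem=12
  op21 P1: load  L0 → I/M on L0; bus (none); mem=30
  op22 P0: store L1 := 6 → M/I on L1; bus (none); mem=12
  op23 P0: load  L0 → S/S on L0; bus BusRd Flush; mem=55
  op24 P0: store L1 := 86 → M/I on L1; bus (none); mem=12

bus = none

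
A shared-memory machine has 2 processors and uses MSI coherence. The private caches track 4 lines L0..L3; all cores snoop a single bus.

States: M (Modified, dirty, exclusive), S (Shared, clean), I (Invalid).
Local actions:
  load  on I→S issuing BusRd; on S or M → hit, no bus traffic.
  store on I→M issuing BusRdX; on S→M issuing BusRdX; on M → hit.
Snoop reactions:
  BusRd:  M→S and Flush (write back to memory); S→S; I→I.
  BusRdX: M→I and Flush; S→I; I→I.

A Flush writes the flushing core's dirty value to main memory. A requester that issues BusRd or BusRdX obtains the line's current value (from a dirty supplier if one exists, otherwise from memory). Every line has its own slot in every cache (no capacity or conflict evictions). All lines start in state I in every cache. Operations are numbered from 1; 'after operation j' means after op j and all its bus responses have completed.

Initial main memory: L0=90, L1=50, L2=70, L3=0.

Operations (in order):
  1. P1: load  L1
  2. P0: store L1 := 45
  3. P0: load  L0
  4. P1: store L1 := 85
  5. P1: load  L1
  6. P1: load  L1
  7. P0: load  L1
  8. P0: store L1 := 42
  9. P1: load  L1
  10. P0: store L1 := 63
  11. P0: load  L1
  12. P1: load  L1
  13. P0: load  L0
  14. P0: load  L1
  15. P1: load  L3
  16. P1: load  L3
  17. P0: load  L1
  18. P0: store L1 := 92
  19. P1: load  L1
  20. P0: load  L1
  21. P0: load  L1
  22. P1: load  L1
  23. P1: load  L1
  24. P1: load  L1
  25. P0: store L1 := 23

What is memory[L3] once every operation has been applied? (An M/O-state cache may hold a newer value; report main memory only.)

memory[L3] = 0

  op1 P1: load  L1 → I/S on L1; bus BusRd; mem=50
  op2 P0: store L1 := 45 → M/I on L1; bus BusRdX; mem=50
  op3 P0: load  L0 → S/I on L0; bus BusRd; mem=90
  op4 P1: store L1 := 85 → I/M on L1; bus BusRdX Flush; mem=45
  op5 P1: load  L1 → I/M on L1; bus (none); mem=45
  op6 P1: load  L1 → I/M on L1; bus (none); mem=45
  op7 P0: load  L1 → S/S on L1; bus BusRd Flush; mem=85
  op8 P0: store L1 := 42 → M/I on L1; bus BusRdX; mem=85
  op9 P1: load  L1 → S/S on L1; bus BusRd Flush; mem=42
  op10 P0: store L1 := 63 → M/I on L1; bus BusRdX; mem=42
  op11 P0: load  L1 → M/I on L1; bus (none); mem=42
  op12 P1: load  L1 → S/S on L1; bus BusRd Flush; mem=63
  op13 P0: load  L0 → S/I on L0; bus (none); mem=90
  op14 P0: load  L1 → S/S on L1; bus (none); mem=63
  op15 P1: load  L3 → I/S on L3; bus BusRd; mem=0
  op16 P1: load  L3 → I/S on L3; bus (none); mem=0
  op17 P0: load  L1 → S/S on L1; bus (none); mem=63
  op18 P0: store L1 := 92 → M/I on L1; bus BusRdX; mem=63
  op19 P1: load  L1 → S/S on L1; bus BusRd Flush; mem=92
  op20 P0: load  L1 → S/S on L1; bus (none); mem=92
  op21 P0: load  L1 → S/S on L1; bus (none); mem=92
  op22 P1: load  L1 → S/S on L1; bus (none); mem=92
  op23 P1: load  L1 → S/S on L1; bus (none); mem=92
  op24 P1: load  L1 → S/S on L1; bus (none); mem=92
  op25 P0: store L1 := 23 → M/I on L1; bus BusRdX; mem=92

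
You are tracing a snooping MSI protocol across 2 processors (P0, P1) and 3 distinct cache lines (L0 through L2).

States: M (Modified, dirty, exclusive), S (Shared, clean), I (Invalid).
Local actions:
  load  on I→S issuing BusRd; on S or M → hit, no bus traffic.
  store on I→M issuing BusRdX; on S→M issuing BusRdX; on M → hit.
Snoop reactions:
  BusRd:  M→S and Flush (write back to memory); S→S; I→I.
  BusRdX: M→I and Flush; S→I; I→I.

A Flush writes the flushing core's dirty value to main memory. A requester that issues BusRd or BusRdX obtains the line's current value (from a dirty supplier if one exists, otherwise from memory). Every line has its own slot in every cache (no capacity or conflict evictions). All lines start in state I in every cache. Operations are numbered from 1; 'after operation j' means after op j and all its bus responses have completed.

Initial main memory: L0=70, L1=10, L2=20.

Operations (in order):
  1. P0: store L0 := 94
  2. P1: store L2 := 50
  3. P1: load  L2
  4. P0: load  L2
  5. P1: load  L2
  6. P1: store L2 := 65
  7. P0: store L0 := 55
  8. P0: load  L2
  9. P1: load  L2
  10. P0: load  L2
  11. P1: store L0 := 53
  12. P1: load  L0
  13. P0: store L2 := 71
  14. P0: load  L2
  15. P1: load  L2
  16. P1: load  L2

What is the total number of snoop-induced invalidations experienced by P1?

[1] P0: store L0 := 94 | P0:M(94), P1:I | bus: BusRdX
[2] P1: store L2 := 50 | P0:I, P1:M(50) | bus: BusRdX
[3] P1: load  L2 | P0:I, P1:M(50) | bus: none
[4] P0: load  L2 | P0:S(50), P1:S(50) | bus: BusRd,Flush
[5] P1: load  L2 | P0:S(50), P1:S(50) | bus: none
[6] P1: store L2 := 65 | P0:I, P1:M(65) | bus: BusRdX
[7] P0: store L0 := 55 | P0:M(55), P1:I | bus: none
[8] P0: load  L2 | P0:S(65), P1:S(65) | bus: BusRd,Flush
[9] P1: load  L2 | P0:S(65), P1:S(65) | bus: none
[10] P0: load  L2 | P0:S(65), P1:S(65) | bus: none
[11] P1: store L0 := 53 | P0:I, P1:M(53) | bus: BusRdX,Flush
[12] P1: load  L0 | P0:I, P1:M(53) | bus: none
[13] P0: store L2 := 71 | P0:M(71), P1:I | bus: BusRdX
[14] P0: load  L2 | P0:M(71), P1:I | bus: none
[15] P1: load  L2 | P0:S(71), P1:S(71) | bus: BusRd,Flush
[16] P1: load  L2 | P0:S(71), P1:S(71) | bus: none

invalidations = 1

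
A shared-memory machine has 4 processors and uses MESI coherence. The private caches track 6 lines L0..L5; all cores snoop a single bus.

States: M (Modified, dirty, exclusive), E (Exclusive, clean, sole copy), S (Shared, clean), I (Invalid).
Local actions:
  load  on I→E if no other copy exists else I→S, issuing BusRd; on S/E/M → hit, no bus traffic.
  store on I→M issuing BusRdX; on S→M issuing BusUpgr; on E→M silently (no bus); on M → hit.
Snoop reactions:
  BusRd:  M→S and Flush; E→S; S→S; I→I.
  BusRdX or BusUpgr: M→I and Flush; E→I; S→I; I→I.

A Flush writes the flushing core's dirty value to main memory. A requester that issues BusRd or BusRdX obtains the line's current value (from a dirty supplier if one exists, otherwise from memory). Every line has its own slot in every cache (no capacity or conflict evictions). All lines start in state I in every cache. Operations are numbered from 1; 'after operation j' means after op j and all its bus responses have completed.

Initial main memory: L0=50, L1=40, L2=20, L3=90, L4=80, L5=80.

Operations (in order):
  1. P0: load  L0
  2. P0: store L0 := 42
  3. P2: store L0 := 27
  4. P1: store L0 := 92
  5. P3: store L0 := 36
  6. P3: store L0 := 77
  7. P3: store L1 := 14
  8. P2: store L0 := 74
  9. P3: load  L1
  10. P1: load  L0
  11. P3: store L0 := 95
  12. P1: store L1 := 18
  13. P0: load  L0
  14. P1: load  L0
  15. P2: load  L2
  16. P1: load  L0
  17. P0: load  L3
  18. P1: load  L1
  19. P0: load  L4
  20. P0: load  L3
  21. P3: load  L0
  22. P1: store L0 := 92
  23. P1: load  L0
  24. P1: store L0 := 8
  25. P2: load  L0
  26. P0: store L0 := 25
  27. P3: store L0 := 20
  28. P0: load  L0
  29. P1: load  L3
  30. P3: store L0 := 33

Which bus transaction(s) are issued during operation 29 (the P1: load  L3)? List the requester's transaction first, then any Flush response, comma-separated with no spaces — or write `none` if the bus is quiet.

[1] P0: load  L0 | P0:E(50), P1:I, P2:I, P3:I | bus: BusRd
[2] P0: store L0 := 42 | P0:M(42), P1:I, P2:I, P3:I | bus: none
[3] P2: store L0 := 27 | P0:I, P1:I, P2:M(27), P3:I | bus: BusRdX,Flush
[4] P1: store L0 := 92 | P0:I, P1:M(92), P2:I, P3:I | bus: BusRdX,Flush
[5] P3: store L0 := 36 | P0:I, P1:I, P2:I, P3:M(36) | bus: BusRdX,Flush
[6] P3: store L0 := 77 | P0:I, P1:I, P2:I, P3:M(77) | bus: none
[7] P3: store L1 := 14 | P0:I, P1:I, P2:I, P3:M(14) | bus: BusRdX
[8] P2: store L0 := 74 | P0:I, P1:I, P2:M(74), P3:I | bus: BusRdX,Flush
[9] P3: load  L1 | P0:I, P1:I, P2:I, P3:M(14) | bus: none
[10] P1: load  L0 | P0:I, P1:S(74), P2:S(74), P3:I | bus: BusRd,Flush
[11] P3: store L0 := 95 | P0:I, P1:I, P2:I, P3:M(95) | bus: BusRdX
[12] P1: store L1 := 18 | P0:I, P1:M(18), P2:I, P3:I | bus: BusRdX,Flush
[13] P0: load  L0 | P0:S(95), P1:I, P2:I, P3:S(95) | bus: BusRd,Flush
[14] P1: load  L0 | P0:S(95), P1:S(95), P2:I, P3:S(95) | bus: BusRd
[15] P2: load  L2 | P0:I, P1:I, P2:E(20), P3:I | bus: BusRd
[16] P1: load  L0 | P0:S(95), P1:S(95), P2:I, P3:S(95) | bus: none
[17] P0: load  L3 | P0:E(90), P1:I, P2:I, P3:I | bus: BusRd
[18] P1: load  L1 | P0:I, P1:M(18), P2:I, P3:I | bus: none
[19] P0: load  L4 | P0:E(80), P1:I, P2:I, P3:I | bus: BusRd
[20] P0: load  L3 | P0:E(90), P1:I, P2:I, P3:I | bus: none
[21] P3: load  L0 | P0:S(95), P1:S(95), P2:I, P3:S(95) | bus: none
[22] P1: store L0 := 92 | P0:I, P1:M(92), P2:I, P3:I | bus: BusUpgr
[23] P1: load  L0 | P0:I, P1:M(92), P2:I, P3:I | bus: none
[24] P1: store L0 := 8 | P0:I, P1:M(8), P2:I, P3:I | bus: none
[25] P2: load  L0 | P0:I, P1:S(8), P2:S(8), P3:I | bus: BusRd,Flush
[26] P0: store L0 := 25 | P0:M(25), P1:I, P2:I, P3:I | bus: BusRdX
[27] P3: store L0 := 20 | P0:I, P1:I, P2:I, P3:M(20) | bus: BusRdX,Flush
[28] P0: load  L0 | P0:S(20), P1:I, P2:I, P3:S(20) | bus: BusRd,Flush
[29] P1: load  L3 | P0:S(90), P1:S(90), P2:I, P3:I | bus: BusRd
[30] P3: store L0 := 33 | P0:I, P1:I, P2:I, P3:M(33) | bus: BusUpgr

bus = BusRd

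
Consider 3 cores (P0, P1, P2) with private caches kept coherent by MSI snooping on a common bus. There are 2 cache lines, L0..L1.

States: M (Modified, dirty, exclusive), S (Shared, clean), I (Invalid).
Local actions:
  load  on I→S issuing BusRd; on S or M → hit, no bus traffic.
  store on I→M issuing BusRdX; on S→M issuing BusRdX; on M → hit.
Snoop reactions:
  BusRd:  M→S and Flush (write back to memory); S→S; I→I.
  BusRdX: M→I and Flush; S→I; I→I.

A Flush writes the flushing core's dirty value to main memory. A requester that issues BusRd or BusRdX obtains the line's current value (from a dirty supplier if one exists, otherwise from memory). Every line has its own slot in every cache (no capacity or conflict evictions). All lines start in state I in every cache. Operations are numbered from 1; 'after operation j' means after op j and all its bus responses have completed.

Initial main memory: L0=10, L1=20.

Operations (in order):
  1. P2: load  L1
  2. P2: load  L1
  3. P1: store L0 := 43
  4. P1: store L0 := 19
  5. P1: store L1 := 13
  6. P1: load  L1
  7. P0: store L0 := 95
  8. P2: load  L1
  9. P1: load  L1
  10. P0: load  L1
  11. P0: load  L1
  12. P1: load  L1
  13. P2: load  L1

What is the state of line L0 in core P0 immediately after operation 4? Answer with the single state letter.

[1] P2: load  L1 | P0:I, P1:I, P2:S(20) | bus: BusRd
[2] P2: load  L1 | P0:I, P1:I, P2:S(20) | bus: none
[3] P1: store L0 := 43 | P0:I, P1:M(43), P2:I | bus: BusRdX
[4] P1: store L0 := 19 | P0:I, P1:M(19), P2:I | bus: none
[5] P1: store L1 := 13 | P0:I, P1:M(13), P2:I | bus: BusRdX
[6] P1: load  L1 | P0:I, P1:M(13), P2:I | bus: none
[7] P0: store L0 := 95 | P0:M(95), P1:I, P2:I | bus: BusRdX,Flush
[8] P2: load  L1 | P0:I, P1:S(13), P2:S(13) | bus: BusRd,Flush
[9] P1: load  L1 | P0:I, P1:S(13), P2:S(13) | bus: none
[10] P0: load  L1 | P0:S(13), P1:S(13), P2:S(13) | bus: BusRd
[11] P0: load  L1 | P0:S(13), P1:S(13), P2:S(13) | bus: none
[12] P1: load  L1 | P0:S(13), P1:S(13), P2:S(13) | bus: none
[13] P2: load  L1 | P0:S(13), P1:S(13), P2:S(13) | bus: none

state = I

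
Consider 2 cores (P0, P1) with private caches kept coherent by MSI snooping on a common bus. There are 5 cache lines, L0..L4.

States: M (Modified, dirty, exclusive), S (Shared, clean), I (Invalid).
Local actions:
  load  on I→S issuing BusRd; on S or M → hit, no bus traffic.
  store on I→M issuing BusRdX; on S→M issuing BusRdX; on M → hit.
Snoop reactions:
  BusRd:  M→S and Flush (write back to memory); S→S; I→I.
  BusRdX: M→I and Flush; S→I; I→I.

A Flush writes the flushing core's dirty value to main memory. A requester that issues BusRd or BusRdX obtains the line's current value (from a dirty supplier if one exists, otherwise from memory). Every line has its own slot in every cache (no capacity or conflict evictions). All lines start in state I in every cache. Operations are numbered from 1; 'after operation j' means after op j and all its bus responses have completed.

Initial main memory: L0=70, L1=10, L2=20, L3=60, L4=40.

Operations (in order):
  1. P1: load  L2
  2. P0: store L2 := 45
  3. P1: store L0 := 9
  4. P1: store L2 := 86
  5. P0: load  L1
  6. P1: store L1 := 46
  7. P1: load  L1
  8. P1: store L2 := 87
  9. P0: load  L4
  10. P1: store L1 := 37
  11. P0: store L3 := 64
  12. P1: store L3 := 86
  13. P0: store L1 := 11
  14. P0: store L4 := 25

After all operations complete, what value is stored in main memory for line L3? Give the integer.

memory[L3] = 64

step 1: P1: load  L2  ⟶  IS  (L2)  txn=BusRd  M[L2]=20
step 2: P0: store L2 := 45  ⟶  MI  (L2)  txn=BusRdX  M[L2]=20
step 3: P1: store L0 := 9  ⟶  IM  (L0)  txn=BusRdX  M[L0]=70
step 4: P1: store L2 := 86  ⟶  IM  (L2)  txn=BusRdX+Flush  M[L2]=45
step 5: P0: load  L1  ⟶  SI  (L1)  txn=BusRd  M[L1]=10
step 6: P1: store L1 := 46  ⟶  IM  (L1)  txn=BusRdX  M[L1]=10
step 7: P1: load  L1  ⟶  IM  (L1)  txn=∅  M[L1]=10
step 8: P1: store L2 := 87  ⟶  IM  (L2)  txn=∅  M[L2]=45
step 9: P0: load  L4  ⟶  SI  (L4)  txn=BusRd  M[L4]=40
step 10: P1: store L1 := 37  ⟶  IM  (L1)  txn=∅  M[L1]=10
step 11: P0: store L3 := 64  ⟶  MI  (L3)  txn=BusRdX  M[L3]=60
step 12: P1: store L3 := 86  ⟶  IM  (L3)  txn=BusRdX+Flush  M[L3]=64
step 13: P0: store L1 := 11  ⟶  MI  (L1)  txn=BusRdX+Flush  M[L1]=37
step 14: P0: store L4 := 25  ⟶  MI  (L4)  txn=BusRdX  M[L4]=40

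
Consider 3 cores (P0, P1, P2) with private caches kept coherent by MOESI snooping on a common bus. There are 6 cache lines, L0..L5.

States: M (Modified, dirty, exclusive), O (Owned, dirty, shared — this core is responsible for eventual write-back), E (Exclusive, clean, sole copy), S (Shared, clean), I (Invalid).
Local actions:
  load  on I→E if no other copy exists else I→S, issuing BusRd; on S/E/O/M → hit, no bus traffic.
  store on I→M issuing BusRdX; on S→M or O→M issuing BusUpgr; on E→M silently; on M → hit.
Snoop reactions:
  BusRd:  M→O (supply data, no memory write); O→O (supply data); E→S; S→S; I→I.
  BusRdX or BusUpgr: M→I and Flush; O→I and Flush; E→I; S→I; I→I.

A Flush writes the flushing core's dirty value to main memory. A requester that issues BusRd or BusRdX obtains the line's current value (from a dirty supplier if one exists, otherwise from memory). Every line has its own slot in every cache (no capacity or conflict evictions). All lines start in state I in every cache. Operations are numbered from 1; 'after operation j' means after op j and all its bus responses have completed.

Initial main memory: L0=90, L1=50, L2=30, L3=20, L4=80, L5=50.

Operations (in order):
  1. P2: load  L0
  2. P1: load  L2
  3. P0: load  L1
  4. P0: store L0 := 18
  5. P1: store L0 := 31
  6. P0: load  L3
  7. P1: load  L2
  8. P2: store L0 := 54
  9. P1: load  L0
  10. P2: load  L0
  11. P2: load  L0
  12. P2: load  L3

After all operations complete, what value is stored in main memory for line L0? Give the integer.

step 1: P2: load  L0  ⟶  IIE  (L0)  txn=BusRd  M[L0]=90
step 2: P1: load  L2  ⟶  IEI  (L2)  txn=BusRd  M[L2]=30
step 3: P0: load  L1  ⟶  EII  (L1)  txn=BusRd  M[L1]=50
step 4: P0: store L0 := 18  ⟶  MII  (L0)  txn=BusRdX  M[L0]=90
step 5: P1: store L0 := 31  ⟶  IMI  (L0)  txn=BusRdX+Flush  M[L0]=18
step 6: P0: load  L3  ⟶  EII  (L3)  txn=BusRd  M[L3]=20
step 7: P1: load  L2  ⟶  IEI  (L2)  txn=∅  M[L2]=30
step 8: P2: store L0 := 54  ⟶  IIM  (L0)  txn=BusRdX+Flush  M[L0]=31
step 9: P1: load  L0  ⟶  ISO  (L0)  txn=BusRd  M[L0]=31
step 10: P2: load  L0  ⟶  ISO  (L0)  txn=∅  M[L0]=31
step 11: P2: load  L0  ⟶  ISO  (L0)  txn=∅  M[L0]=31
step 12: P2: load  L3  ⟶  SIS  (L3)  txn=BusRd  M[L3]=20

memory[L0] = 31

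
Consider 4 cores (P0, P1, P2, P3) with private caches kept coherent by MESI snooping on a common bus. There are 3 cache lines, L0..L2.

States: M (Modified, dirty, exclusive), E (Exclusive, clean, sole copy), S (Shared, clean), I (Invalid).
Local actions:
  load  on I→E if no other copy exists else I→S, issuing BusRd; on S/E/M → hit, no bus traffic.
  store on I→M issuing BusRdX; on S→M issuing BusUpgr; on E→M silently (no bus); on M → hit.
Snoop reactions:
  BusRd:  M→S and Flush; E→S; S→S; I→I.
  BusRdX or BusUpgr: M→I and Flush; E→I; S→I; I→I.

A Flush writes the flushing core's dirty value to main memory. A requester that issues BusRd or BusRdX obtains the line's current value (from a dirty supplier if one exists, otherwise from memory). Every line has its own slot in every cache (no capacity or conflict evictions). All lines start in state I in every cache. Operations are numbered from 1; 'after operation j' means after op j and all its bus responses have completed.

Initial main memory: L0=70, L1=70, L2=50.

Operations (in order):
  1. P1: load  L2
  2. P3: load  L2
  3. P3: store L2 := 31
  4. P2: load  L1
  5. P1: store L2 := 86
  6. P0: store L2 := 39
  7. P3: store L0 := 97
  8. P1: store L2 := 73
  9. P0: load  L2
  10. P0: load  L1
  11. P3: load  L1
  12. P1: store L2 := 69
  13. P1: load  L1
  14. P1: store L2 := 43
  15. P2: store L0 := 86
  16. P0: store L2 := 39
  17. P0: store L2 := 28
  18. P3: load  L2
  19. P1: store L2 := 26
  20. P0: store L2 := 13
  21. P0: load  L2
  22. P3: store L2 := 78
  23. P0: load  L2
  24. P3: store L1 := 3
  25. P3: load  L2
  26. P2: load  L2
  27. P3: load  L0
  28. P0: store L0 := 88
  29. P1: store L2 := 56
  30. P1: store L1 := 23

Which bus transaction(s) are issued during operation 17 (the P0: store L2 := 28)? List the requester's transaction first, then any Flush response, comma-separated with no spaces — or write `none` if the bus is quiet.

[1] P1: load  L2 | P0:I, P1:E(50), P2:I, P3:I | bus: BusRd
[2] P3: load  L2 | P0:I, P1:S(50), P2:I, P3:S(50) | bus: BusRd
[3] P3: store L2 := 31 | P0:I, P1:I, P2:I, P3:M(31) | bus: BusUpgr
[4] P2: load  L1 | P0:I, P1:I, P2:E(70), P3:I | bus: BusRd
[5] P1: store L2 := 86 | P0:I, P1:M(86), P2:I, P3:I | bus: BusRdX,Flush
[6] P0: store L2 := 39 | P0:M(39), P1:I, P2:I, P3:I | bus: BusRdX,Flush
[7] P3: store L0 := 97 | P0:I, P1:I, P2:I, P3:M(97) | bus: BusRdX
[8] P1: store L2 := 73 | P0:I, P1:M(73), P2:I, P3:I | bus: BusRdX,Flush
[9] P0: load  L2 | P0:S(73), P1:S(73), P2:I, P3:I | bus: BusRd,Flush
[10] P0: load  L1 | P0:S(70), P1:I, P2:S(70), P3:I | bus: BusRd
[11] P3: load  L1 | P0:S(70), P1:I, P2:S(70), P3:S(70) | bus: BusRd
[12] P1: store L2 := 69 | P0:I, P1:M(69), P2:I, P3:I | bus: BusUpgr
[13] P1: load  L1 | P0:S(70), P1:S(70), P2:S(70), P3:S(70) | bus: BusRd
[14] P1: store L2 := 43 | P0:I, P1:M(43), P2:I, P3:I | bus: none
[15] P2: store L0 := 86 | P0:I, P1:I, P2:M(86), P3:I | bus: BusRdX,Flush
[16] P0: store L2 := 39 | P0:M(39), P1:I, P2:I, P3:I | bus: BusRdX,Flush
[17] P0: store L2 := 28 | P0:M(28), P1:I, P2:I, P3:I | bus: none
[18] P3: load  L2 | P0:S(28), P1:I, P2:I, P3:S(28) | bus: BusRd,Flush
[19] P1: store L2 := 26 | P0:I, P1:M(26), P2:I, P3:I | bus: BusRdX
[20] P0: store L2 := 13 | P0:M(13), P1:I, P2:I, P3:I | bus: BusRdX,Flush
[21] P0: load  L2 | P0:M(13), P1:I, P2:I, P3:I | bus: none
[22] P3: store L2 := 78 | P0:I, P1:I, P2:I, P3:M(78) | bus: BusRdX,Flush
[23] P0: load  L2 | P0:S(78), P1:I, P2:I, P3:S(78) | bus: BusRd,Flush
[24] P3: store L1 := 3 | P0:I, P1:I, P2:I, P3:M(3) | bus: BusUpgr
[25] P3: load  L2 | P0:S(78), P1:I, P2:I, P3:S(78) | bus: none
[26] P2: load  L2 | P0:S(78), P1:I, P2:S(78), P3:S(78) | bus: BusRd
[27] P3: load  L0 | P0:I, P1:I, P2:S(86), P3:S(86) | bus: BusRd,Flush
[28] P0: store L0 := 88 | P0:M(88), P1:I, P2:I, P3:I | bus: BusRdX
[29] P1: store L2 := 56 | P0:I, P1:M(56), P2:I, P3:I | bus: BusRdX
[30] P1: store L1 := 23 | P0:I, P1:M(23), P2:I, P3:I | bus: BusRdX,Flush

bus = none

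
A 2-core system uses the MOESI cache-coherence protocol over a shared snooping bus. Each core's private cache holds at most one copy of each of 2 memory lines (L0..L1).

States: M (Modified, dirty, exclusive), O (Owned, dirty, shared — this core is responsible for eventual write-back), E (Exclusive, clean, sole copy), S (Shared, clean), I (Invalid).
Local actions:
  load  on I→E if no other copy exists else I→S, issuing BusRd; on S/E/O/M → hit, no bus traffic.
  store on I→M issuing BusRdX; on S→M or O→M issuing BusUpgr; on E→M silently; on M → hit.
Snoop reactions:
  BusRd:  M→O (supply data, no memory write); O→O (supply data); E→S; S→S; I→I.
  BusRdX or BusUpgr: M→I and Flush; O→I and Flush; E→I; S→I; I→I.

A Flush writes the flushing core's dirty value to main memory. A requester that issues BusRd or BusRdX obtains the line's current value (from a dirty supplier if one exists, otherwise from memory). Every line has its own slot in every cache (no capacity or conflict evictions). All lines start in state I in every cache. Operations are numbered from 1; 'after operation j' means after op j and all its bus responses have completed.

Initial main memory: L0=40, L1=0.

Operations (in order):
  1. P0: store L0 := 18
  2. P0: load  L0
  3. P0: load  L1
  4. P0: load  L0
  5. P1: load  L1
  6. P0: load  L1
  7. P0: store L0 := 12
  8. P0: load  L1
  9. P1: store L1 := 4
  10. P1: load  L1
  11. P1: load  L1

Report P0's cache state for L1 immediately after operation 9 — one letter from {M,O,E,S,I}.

state = I

  op1 P0: store L0 := 18 → M/I on L0; bus BusRdX; mem=40
  op2 P0: load  L0 → M/I on L0; bus (none); mem=40
  op3 P0: load  L1 → E/I on L1; bus BusRd; mem=0
  op4 P0: load  L0 → M/I on L0; bus (none); mem=40
  op5 P1: load  L1 → S/S on L1; bus BusRd; mem=0
  op6 P0: load  L1 → S/S on L1; bus (none); mem=0
  op7 P0: store L0 := 12 → M/I on L0; bus (none); mem=40
  op8 P0: load  L1 → S/S on L1; bus (none); mem=0
  op9 P1: store L1 := 4 → I/M on L1; bus BusUpgr; mem=0
  op10 P1: load  L1 → I/M on L1; bus (none); mem=0
  op11 P1: load  L1 → I/M on L1; bus (none); mem=0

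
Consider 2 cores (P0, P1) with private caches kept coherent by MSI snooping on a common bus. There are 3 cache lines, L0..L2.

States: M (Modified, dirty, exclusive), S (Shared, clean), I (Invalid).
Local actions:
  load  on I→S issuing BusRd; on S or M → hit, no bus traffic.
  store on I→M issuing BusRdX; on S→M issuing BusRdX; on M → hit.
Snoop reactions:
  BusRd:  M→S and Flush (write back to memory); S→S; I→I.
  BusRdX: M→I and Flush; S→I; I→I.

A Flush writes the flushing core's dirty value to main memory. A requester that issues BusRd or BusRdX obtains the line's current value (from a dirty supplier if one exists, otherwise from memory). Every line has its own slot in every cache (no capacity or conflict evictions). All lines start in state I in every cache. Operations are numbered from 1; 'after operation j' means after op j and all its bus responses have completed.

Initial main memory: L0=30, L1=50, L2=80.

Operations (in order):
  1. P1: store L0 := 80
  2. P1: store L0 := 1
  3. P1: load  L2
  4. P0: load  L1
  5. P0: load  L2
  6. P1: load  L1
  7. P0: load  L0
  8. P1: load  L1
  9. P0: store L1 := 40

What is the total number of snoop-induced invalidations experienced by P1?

invalidations = 1

  op1 P1: store L0 := 80 → I/M on L0; bus BusRdX; mem=30
  op2 P1: store L0 := 1 → I/M on L0; bus (none); mem=30
  op3 P1: load  L2 → I/S on L2; bus BusRd; mem=80
  op4 P0: load  L1 → S/I on L1; bus BusRd; mem=50
  op5 P0: load  L2 → S/S on L2; bus BusRd; mem=80
  op6 P1: load  L1 → S/S on L1; bus BusRd; mem=50
  op7 P0: load  L0 → S/S on L0; bus BusRd Flush; mem=1
  op8 P1: load  L1 → S/S on L1; bus (none); mem=50
  op9 P0: store L1 := 40 → M/I on L1; bus BusRdX; mem=50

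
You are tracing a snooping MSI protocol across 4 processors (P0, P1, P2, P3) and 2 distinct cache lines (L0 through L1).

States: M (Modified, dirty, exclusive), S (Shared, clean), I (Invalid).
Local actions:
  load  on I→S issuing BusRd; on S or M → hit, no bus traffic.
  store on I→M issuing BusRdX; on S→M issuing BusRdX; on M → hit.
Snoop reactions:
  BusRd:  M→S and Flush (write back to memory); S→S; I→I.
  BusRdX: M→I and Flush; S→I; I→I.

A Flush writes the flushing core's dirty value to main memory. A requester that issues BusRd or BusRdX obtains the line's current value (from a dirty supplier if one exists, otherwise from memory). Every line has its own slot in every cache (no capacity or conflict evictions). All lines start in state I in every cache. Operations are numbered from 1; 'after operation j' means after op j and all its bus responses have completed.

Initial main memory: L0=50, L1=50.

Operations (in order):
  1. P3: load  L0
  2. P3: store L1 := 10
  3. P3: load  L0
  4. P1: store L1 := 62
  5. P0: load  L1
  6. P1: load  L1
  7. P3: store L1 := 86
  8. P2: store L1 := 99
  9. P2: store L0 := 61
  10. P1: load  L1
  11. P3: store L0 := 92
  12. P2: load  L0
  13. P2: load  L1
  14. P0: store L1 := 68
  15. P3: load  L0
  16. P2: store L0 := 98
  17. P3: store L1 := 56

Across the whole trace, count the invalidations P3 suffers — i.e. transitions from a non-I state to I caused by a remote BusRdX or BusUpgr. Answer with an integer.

[1] P3: load  L0 | P0:I, P1:I, P2:I, P3:S(50) | bus: BusRd
[2] P3: store L1 := 10 | P0:I, P1:I, P2:I, P3:M(10) | bus: BusRdX
[3] P3: load  L0 | P0:I, P1:I, P2:I, P3:S(50) | bus: none
[4] P1: store L1 := 62 | P0:I, P1:M(62), P2:I, P3:I | bus: BusRdX,Flush
[5] P0: load  L1 | P0:S(62), P1:S(62), P2:I, P3:I | bus: BusRd,Flush
[6] P1: load  L1 | P0:S(62), P1:S(62), P2:I, P3:I | bus: none
[7] P3: store L1 := 86 | P0:I, P1:I, P2:I, P3:M(86) | bus: BusRdX
[8] P2: store L1 := 99 | P0:I, P1:I, P2:M(99), P3:I | bus: BusRdX,Flush
[9] P2: store L0 := 61 | P0:I, P1:I, P2:M(61), P3:I | bus: BusRdX
[10] P1: load  L1 | P0:I, P1:S(99), P2:S(99), P3:I | bus: BusRd,Flush
[11] P3: store L0 := 92 | P0:I, P1:I, P2:I, P3:M(92) | bus: BusRdX,Flush
[12] P2: load  L0 | P0:I, P1:I, P2:S(92), P3:S(92) | bus: BusRd,Flush
[13] P2: load  L1 | P0:I, P1:S(99), P2:S(99), P3:I | bus: none
[14] P0: store L1 := 68 | P0:M(68), P1:I, P2:I, P3:I | bus: BusRdX
[15] P3: load  L0 | P0:I, P1:I, P2:S(92), P3:S(92) | bus: none
[16] P2: store L0 := 98 | P0:I, P1:I, P2:M(98), P3:I | bus: BusRdX
[17] P3: store L1 := 56 | P0:I, P1:I, P2:I, P3:M(56) | bus: BusRdX,Flush

invalidations = 4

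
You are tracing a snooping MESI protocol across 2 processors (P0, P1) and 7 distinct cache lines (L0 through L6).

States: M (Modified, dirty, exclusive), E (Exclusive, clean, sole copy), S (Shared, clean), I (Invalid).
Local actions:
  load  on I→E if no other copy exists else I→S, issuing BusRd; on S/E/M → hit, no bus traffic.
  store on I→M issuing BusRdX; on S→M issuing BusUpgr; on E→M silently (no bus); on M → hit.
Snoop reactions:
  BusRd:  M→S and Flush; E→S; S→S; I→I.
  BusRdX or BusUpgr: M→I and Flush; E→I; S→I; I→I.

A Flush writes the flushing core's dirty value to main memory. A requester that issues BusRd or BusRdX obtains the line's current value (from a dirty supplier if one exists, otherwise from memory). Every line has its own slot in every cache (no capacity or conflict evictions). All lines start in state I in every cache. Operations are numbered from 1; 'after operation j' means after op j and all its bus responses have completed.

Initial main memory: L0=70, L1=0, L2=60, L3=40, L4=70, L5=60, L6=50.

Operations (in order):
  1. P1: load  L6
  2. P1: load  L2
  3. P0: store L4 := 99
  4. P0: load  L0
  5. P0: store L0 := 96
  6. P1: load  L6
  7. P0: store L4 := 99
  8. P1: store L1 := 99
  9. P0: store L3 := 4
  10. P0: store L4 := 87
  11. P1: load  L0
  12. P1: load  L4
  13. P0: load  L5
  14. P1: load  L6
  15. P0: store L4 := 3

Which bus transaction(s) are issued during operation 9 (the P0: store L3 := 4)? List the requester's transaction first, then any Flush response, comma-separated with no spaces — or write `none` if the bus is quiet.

bus = BusRdX

step 1: P1: load  L6  ⟶  IE  (L6)  txn=BusRd  M[L6]=50
step 2: P1: load  L2  ⟶  IE  (L2)  txn=BusRd  M[L2]=60
step 3: P0: store L4 := 99  ⟶  MI  (L4)  txn=BusRdX  M[L4]=70
step 4: P0: load  L0  ⟶  EI  (L0)  txn=BusRd  M[L0]=70
step 5: P0: store L0 := 96  ⟶  MI  (L0)  txn=∅  M[L0]=70
step 6: P1: load  L6  ⟶  IE  (L6)  txn=∅  M[L6]=50
step 7: P0: store L4 := 99  ⟶  MI  (L4)  txn=∅  M[L4]=70
step 8: P1: store L1 := 99  ⟶  IM  (L1)  txn=BusRdX  M[L1]=0
step 9: P0: store L3 := 4  ⟶  MI  (L3)  txn=BusRdX  M[L3]=40
step 10: P0: store L4 := 87  ⟶  MI  (L4)  txn=∅  M[L4]=70
step 11: P1: load  L0  ⟶  SS  (L0)  txn=BusRd+Flush  M[L0]=96
step 12: P1: load  L4  ⟶  SS  (L4)  txn=BusRd+Flush  M[L4]=87
step 13: P0: load  L5  ⟶  EI  (L5)  txn=BusRd  M[L5]=60
step 14: P1: load  L6  ⟶  IE  (L6)  txn=∅  M[L6]=50
step 15: P0: store L4 := 3  ⟶  MI  (L4)  txn=BusUpgr  M[L4]=87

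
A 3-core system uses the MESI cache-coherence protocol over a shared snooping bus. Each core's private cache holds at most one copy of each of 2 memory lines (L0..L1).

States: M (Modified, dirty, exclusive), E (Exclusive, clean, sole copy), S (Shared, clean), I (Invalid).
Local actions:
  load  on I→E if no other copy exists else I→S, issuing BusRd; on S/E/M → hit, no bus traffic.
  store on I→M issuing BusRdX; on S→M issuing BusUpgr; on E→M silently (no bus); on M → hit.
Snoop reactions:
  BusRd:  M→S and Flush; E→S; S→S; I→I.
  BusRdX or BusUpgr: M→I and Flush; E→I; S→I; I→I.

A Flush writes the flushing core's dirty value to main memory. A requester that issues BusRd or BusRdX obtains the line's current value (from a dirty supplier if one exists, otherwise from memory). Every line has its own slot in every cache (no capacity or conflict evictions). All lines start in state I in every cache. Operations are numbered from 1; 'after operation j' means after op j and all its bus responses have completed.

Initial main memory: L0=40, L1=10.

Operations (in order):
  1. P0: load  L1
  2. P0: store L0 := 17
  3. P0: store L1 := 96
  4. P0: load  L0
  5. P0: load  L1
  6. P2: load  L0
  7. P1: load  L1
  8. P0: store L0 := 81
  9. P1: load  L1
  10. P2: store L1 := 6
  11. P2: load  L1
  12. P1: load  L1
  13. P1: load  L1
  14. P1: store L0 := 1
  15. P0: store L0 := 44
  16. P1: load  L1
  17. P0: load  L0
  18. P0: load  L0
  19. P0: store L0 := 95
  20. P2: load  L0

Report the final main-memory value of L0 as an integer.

memory[L0] = 95

step 1: P0: load  L1  ⟶  EII  (L1)  txn=BusRd  M[L1]=10
step 2: P0: store L0 := 17  ⟶  MII  (L0)  txn=BusRdX  M[L0]=40
step 3: P0: store L1 := 96  ⟶  MII  (L1)  txn=∅  M[L1]=10
step 4: P0: load  L0  ⟶  MII  (L0)  txn=∅  M[L0]=40
step 5: P0: load  L1  ⟶  MII  (L1)  txn=∅  M[L1]=10
step 6: P2: load  L0  ⟶  SIS  (L0)  txn=BusRd+Flush  M[L0]=17
step 7: P1: load  L1  ⟶  SSI  (L1)  txn=BusRd+Flush  M[L1]=96
step 8: P0: store L0 := 81  ⟶  MII  (L0)  txn=BusUpgr  M[L0]=17
step 9: P1: load  L1  ⟶  SSI  (L1)  txn=∅  M[L1]=96
step 10: P2: store L1 := 6  ⟶  IIM  (L1)  txn=BusRdX  M[L1]=96
step 11: P2: load  L1  ⟶  IIM  (L1)  txn=∅  M[L1]=96
step 12: P1: load  L1  ⟶  ISS  (L1)  txn=BusRd+Flush  M[L1]=6
step 13: P1: load  L1  ⟶  ISS  (L1)  txn=∅  M[L1]=6
step 14: P1: store L0 := 1  ⟶  IMI  (L0)  txn=BusRdX+Flush  M[L0]=81
step 15: P0: store L0 := 44  ⟶  MII  (L0)  txn=BusRdX+Flush  M[L0]=1
step 16: P1: load  L1  ⟶  ISS  (L1)  txn=∅  M[L1]=6
step 17: P0: load  L0  ⟶  MII  (L0)  txn=∅  M[L0]=1
step 18: P0: load  L0  ⟶  MII  (L0)  txn=∅  M[L0]=1
step 19: P0: store L0 := 95  ⟶  MII  (L0)  txn=∅  M[L0]=1
step 20: P2: load  L0  ⟶  SIS  (L0)  txn=BusRd+Flush  M[L0]=95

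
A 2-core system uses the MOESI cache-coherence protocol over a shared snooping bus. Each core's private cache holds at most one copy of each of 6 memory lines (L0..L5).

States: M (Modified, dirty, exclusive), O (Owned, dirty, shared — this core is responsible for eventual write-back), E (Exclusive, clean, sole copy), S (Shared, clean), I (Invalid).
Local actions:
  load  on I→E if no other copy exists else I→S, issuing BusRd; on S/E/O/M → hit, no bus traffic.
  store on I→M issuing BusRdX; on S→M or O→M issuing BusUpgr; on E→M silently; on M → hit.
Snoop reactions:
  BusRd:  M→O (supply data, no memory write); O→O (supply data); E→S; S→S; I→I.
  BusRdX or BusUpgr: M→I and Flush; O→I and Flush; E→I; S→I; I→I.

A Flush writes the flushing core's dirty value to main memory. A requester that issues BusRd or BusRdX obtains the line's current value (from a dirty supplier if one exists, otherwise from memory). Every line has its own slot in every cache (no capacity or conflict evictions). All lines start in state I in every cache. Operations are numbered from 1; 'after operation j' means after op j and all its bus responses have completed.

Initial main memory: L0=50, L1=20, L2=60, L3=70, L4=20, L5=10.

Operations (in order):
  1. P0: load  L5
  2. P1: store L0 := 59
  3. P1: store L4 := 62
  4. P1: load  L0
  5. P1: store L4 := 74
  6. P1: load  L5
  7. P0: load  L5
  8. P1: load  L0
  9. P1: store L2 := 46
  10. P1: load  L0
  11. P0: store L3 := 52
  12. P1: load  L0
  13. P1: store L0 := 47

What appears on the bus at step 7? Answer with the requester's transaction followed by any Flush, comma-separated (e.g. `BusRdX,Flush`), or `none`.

bus = none

step 1: P0: load  L5  ⟶  EI  (L5)  txn=BusRd  M[L5]=10
step 2: P1: store L0 := 59  ⟶  IM  (L0)  txn=BusRdX  M[L0]=50
step 3: P1: store L4 := 62  ⟶  IM  (L4)  txn=BusRdX  M[L4]=20
step 4: P1: load  L0  ⟶  IM  (L0)  txn=∅  M[L0]=50
step 5: P1: store L4 := 74  ⟶  IM  (L4)  txn=∅  M[L4]=20
step 6: P1: load  L5  ⟶  SS  (L5)  txn=BusRd  M[L5]=10
step 7: P0: load  L5  ⟶  SS  (L5)  txn=∅  M[L5]=10
step 8: P1: load  L0  ⟶  IM  (L0)  txn=∅  M[L0]=50
step 9: P1: store L2 := 46  ⟶  IM  (L2)  txn=BusRdX  M[L2]=60
step 10: P1: load  L0  ⟶  IM  (L0)  txn=∅  M[L0]=50
step 11: P0: store L3 := 52  ⟶  MI  (L3)  txn=BusRdX  M[L3]=70
step 12: P1: load  L0  ⟶  IM  (L0)  txn=∅  M[L0]=50
step 13: P1: store L0 := 47  ⟶  IM  (L0)  txn=∅  M[L0]=50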